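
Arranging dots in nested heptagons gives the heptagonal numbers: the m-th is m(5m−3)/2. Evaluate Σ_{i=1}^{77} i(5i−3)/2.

383383

Σ i(5i−3)/2 = (5Σi² − 3Σi) / 2 over i = 1..77.
Σi = 3003 and Σi² = 155155.
(5·155155 − 3·3003) / 2 = 766766/2 = 383383.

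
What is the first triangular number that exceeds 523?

528

Solve n(n+1)/2 > 523 for integer n.
The largest n with value ≤ 523 is 31 (since 496 ≤ 523 < 528), so the first above is n = 32, value 528.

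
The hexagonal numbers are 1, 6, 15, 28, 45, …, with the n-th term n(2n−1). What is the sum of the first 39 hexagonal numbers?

Σ i(2i−1) = 2Σi² − Σi over i = 1..39.
Σi = 780 and Σi² = 20540.
2·20540 − 1·780 = 40300.

40300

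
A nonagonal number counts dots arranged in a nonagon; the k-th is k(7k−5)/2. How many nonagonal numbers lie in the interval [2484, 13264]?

35

The n-th nonagonal number is n(7n−5)/2.
Smallest index with value ≥ 2484: n = 27 (giving 2484).
Largest index with value ≤ 13264: n = 61 (giving 12871).
Indices 27 through 61: 35 terms.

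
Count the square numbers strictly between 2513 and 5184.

21

The n-th square number is n².
Smallest index with value > 2513: n = 51 (giving 2601).
Largest index with value < 5184: n = 71 (giving 5041).
Indices 51 through 71: 21 terms.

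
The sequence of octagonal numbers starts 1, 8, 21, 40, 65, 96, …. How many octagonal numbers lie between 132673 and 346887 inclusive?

The n-th octagonal number is n(3n−2).
Smallest index with value ≥ 132673: n = 211 (giving 133141).
Largest index with value ≤ 346887: n = 340 (giving 346120).
Indices 211 through 340: 130 terms.

130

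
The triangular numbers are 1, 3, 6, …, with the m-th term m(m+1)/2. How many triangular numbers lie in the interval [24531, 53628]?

107

The n-th triangular number is n(n+1)/2.
Smallest index with value ≥ 24531: n = 221 (giving 24531).
Largest index with value ≤ 53628: n = 327 (giving 53628).
Indices 221 through 327: 107 terms.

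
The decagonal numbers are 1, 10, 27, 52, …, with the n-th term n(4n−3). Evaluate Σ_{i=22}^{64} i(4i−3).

Σ i(4i−3) = 4Σi² − 3Σi over i = 22..64.
Σi = 2080 − 231 = 1849 and Σi² = 89440 − 3311 = 86129.
4·86129 − 3·1849 = 338969.

338969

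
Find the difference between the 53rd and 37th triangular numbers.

728

53·54/2 = 1431 and 37·38/2 = 703.
Difference: 1431 − 703 = 728.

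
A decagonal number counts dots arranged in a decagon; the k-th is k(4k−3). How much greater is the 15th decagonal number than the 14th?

Consecutive decagonal numbers differ by 8n − 7: here 8·15 − 7 = 113.

113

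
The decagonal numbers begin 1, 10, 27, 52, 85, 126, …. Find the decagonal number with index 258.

265482

The 258th decagonal number is n(4n−3) with n = 258.
258·(4·258 − 3) = 258·1029 = 265482.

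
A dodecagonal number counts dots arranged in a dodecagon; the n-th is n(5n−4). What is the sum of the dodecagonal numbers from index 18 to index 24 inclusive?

14987

Σ i(5i−4) = 5Σi² − 4Σi over i = 18..24.
Σi = 300 − 153 = 147 and Σi² = 4900 − 1785 = 3115.
5·3115 − 4·147 = 14987.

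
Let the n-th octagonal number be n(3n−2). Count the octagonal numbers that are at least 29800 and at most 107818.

90

The n-th octagonal number is n(3n−2).
Smallest index with value ≥ 29800: n = 100 (giving 29800).
Largest index with value ≤ 107818: n = 189 (giving 106785).
Indices 100 through 189: 90 terms.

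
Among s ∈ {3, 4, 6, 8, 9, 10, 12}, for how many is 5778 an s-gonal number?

2

s = 3: P(3, 107) = 5778. ✓
s = 4: P(4, 76) = 5776 and P(4, 77) = 5929; 5778 is not s-gonal.
s = 6: P(6, 54) = 5778. ✓
s = 8: P(8, 44) = 5720 and P(8, 45) = 5985; 5778 is not s-gonal.
s = 9: P(9, 40) = 5500 and P(9, 41) = 5781; 5778 is not s-gonal.
s = 10: P(10, 38) = 5662 and P(10, 39) = 5967; 5778 is not s-gonal.
s = 12: P(12, 34) = 5644 and P(12, 35) = 5985; 5778 is not s-gonal.
Hits: s ∈ {3, 6} → 2.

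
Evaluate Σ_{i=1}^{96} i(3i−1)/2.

Σ i(3i−1)/2 = (3Σi² − Σi) / 2 over i = 1..96.
Σi = 4656 and Σi² = 299536.
(3·299536 − 1·4656) / 2 = 893952/2 = 446976.

446976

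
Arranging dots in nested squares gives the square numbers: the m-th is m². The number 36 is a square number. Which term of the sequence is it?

6

We need n² = 36, so n = √36 = 6.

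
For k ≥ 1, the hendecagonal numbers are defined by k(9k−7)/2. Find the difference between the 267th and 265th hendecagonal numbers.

4781

267·(9·267 − 7)/2 = 319866 and 265·(9·265 − 7)/2 = 315085.
Difference: 319866 − 315085 = 4781.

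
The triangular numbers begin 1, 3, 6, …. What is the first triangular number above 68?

Solve n(n+1)/2 > 68 for integer n.
The largest n with value ≤ 68 is 11 (since 66 ≤ 68 < 78), so the first above is n = 12, value 78.

78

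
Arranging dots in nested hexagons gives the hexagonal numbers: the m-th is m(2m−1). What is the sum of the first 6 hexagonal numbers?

Σ i(2i−1) = 2Σi² − Σi over i = 1..6.
Σi = 21 and Σi² = 91.
2·91 − 1·21 = 161.

161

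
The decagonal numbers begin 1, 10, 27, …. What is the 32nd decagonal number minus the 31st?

249

Consecutive decagonal numbers differ by 8n − 7: here 8·32 − 7 = 249.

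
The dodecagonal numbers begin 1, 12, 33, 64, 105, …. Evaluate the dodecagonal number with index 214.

The 214th dodecagonal number is n(5n−4) with n = 214.
214·(5·214 − 4) = 214·1066 = 228124.

228124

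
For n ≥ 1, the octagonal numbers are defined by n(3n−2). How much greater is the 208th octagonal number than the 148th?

63960

208·(3·208 − 2) = 129376 and 148·(3·148 − 2) = 65416.
Difference: 129376 − 65416 = 63960.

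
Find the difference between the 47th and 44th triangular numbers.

138

47·48/2 = 1128 and 44·45/2 = 990.
Difference: 1128 − 990 = 138.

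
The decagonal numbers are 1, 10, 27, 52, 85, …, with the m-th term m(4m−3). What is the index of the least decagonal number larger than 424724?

Solve n(4n−3) > 424724 for integer n.
The largest n with value ≤ 424724 is 326 (since 424126 ≤ 424724 < 426735), so the first above is n = 327, value 426735.

327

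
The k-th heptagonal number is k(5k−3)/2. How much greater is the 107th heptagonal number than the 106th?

531

Consecutive heptagonal numbers differ by 5n − 4: here 5·107 − 4 = 531.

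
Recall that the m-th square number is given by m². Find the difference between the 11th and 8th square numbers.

57

11² = 121 and 8² = 64.
Difference: 121 − 64 = 57.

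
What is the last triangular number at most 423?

406

Solve n(n+1)/2 ≤ 423 for integer n.
n = 28 gives 406 ≤ 423, while n = 29 gives 435 > 423; so the answer is 406.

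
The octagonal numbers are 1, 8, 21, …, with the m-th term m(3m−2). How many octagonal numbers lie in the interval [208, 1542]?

The n-th octagonal number is n(3n−2).
Smallest index with value ≥ 208: n = 9 (giving 225).
Largest index with value ≤ 1542: n = 23 (giving 1541).
Indices 9 through 23: 15 terms.

15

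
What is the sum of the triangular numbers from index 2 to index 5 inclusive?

34

Σ i(i+1)/2 = (Σi² + Σi) / 2 over i = 2..5.
Σi = 15 − 1 = 14 and Σi² = 55 − 1 = 54.
(1·54 + 1·14) / 2 = 68/2 = 34.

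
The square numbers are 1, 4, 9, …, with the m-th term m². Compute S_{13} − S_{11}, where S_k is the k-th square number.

13² = 169 and 11² = 121.
Difference: 169 − 121 = 48.

48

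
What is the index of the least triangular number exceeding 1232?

50

Solve n(n+1)/2 > 1232 for integer n.
The largest n with value ≤ 1232 is 49 (since 1225 ≤ 1232 < 1275), so the first above is n = 50, value 1275.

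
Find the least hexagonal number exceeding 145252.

145530

Solve n(2n−1) > 145252 for integer n.
The largest n with value ≤ 145252 is 269 (since 144453 ≤ 145252 < 145530), so the first above is n = 270, value 145530.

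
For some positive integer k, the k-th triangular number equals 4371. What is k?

Set n(n+1)/2 = 4371, giving n² + n − 8742 = 0.
So n = (-1 + 187) / 2 = 186/2 = 93.

93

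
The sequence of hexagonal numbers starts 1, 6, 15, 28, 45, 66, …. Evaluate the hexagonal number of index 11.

The 11th hexagonal number is n(2n−1) with n = 11.
11·(2·11 − 1) = 11·21 = 231.

231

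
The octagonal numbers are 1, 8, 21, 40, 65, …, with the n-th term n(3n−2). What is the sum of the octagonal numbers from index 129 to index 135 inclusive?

Σ i(3i−2) = 3Σi² − 2Σi over i = 129..135.
Σi = 9180 − 8256 = 924 and Σi² = 829260 − 707264 = 121996.
3·121996 − 2·924 = 364140.

364140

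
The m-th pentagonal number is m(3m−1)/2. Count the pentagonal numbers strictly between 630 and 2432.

The n-th pentagonal number is n(3n−1)/2.
Smallest index with value > 630: n = 21 (giving 651).
Largest index with value < 2432: n = 40 (giving 2380).
Indices 21 through 40: 20 terms.

20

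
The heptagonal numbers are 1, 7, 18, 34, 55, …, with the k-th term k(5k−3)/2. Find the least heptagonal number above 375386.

Solve n(5n−3)/2 > 375386 for integer n.
The largest n with value ≤ 375386 is 387 (since 373842 ≤ 375386 < 375778), so the first above is n = 388, value 375778.

375778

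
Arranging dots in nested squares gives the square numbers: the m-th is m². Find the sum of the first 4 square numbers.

Σ_{i=1}^{4} i² = 4·5·9/6 = 30.

30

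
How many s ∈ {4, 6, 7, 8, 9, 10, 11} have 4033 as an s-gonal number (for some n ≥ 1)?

1

s = 4: P(4, 63) = 3969 and P(4, 64) = 4096; 4033 is not s-gonal.
s = 6: P(6, 45) = 4005 and P(6, 46) = 4186; 4033 is not s-gonal.
s = 7: P(7, 40) = 3940 and P(7, 41) = 4141; 4033 is not s-gonal.
s = 8: P(8, 37) = 4033. ✓
s = 9: P(9, 34) = 3961 and P(9, 35) = 4200; 4033 is not s-gonal.
s = 10: P(10, 32) = 4000 and P(10, 33) = 4257; 4033 is not s-gonal.
s = 11: P(11, 30) = 3945 and P(11, 31) = 4216; 4033 is not s-gonal.
Hits: s ∈ {8} → 1.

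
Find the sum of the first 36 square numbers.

Σ_{i=1}^{36} i² = 36·37·73/6 = 16206.

16206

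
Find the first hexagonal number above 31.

45

Solve n(2n−1) > 31 for integer n.
The largest n with value ≤ 31 is 4 (since 28 ≤ 31 < 45), so the first above is n = 5, value 45.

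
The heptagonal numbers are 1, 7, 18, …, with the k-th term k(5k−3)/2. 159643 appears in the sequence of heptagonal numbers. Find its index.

253

Set n(5n−3)/2 = 159643, giving 5n² − 3n − 319286 = 0.
The discriminant is 9 + 40·159643 = 6385729, and √6385729 = 2527.
So n = (3 + 2527) / 10 = 2530/10 = 253.
Check: 253·(5·253 − 3)/2 = 159643. ✓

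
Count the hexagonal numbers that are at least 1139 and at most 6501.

The n-th hexagonal number is n(2n−1).
Smallest index with value ≥ 1139: n = 25 (giving 1225).
Largest index with value ≤ 6501: n = 57 (giving 6441).
Indices 25 through 57: 33 terms.

33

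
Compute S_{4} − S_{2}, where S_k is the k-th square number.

4² = 16 and 2² = 4.
Difference: 16 − 4 = 12.

12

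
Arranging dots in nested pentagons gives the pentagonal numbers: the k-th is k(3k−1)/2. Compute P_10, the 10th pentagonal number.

145

The 10th pentagonal number is n(3n−1)/2 with n = 10.
10·(3·10 − 1)/2 = 10·29/2 = 145.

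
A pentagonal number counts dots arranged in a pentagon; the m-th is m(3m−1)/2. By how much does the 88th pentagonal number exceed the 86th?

521

88·(3·88 − 1)/2 = 11572 and 86·(3·86 − 1)/2 = 11051.
Difference: 11572 − 11051 = 521.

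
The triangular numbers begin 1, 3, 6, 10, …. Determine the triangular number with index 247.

30628

The 247th triangular number is n(n+1)/2 with n = 247.
247·248/2 = 61256/2 = 30628.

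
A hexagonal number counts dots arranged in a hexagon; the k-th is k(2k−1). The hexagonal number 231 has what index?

Set n(2n−1) = 231, giving 2n² − n − 231 = 0.
The discriminant is 1 + 8·231 = 1849, and √1849 = 43.
So n = (1 + 43) / 4 = 44/4 = 11.

11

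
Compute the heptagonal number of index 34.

2839

The 34th heptagonal number is n(5n−3)/2 with n = 34.
34·(5·34 − 3)/2 = 34·167/2 = 2839.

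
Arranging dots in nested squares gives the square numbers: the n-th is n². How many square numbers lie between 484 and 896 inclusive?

The n-th square number is n².
Smallest index with value ≥ 484: n = 22 (giving 484).
Largest index with value ≤ 896: n = 29 (giving 841).
Indices 22 through 29: 8 terms.

8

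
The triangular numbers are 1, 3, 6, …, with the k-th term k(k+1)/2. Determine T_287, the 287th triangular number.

41328

287·288/2 = 82656/2 = 41328.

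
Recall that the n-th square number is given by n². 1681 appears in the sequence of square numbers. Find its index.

41

We need n² = 1681, so n = √1681 = 41.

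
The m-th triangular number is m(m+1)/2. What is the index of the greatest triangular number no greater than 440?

Solve n(n+1)/2 ≤ 440 for integer n.
n = 29 gives 435 ≤ 440, while n = 30 gives 465 > 440; so the answer is index 29.

29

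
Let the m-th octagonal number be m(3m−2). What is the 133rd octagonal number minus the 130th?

133·(3·133 − 2) = 52801 and 130·(3·130 − 2) = 50440.
Difference: 52801 − 50440 = 2361.

2361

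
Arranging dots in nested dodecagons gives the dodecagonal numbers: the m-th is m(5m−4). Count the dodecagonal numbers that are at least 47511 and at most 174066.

89

The n-th dodecagonal number is n(5n−4).
Smallest index with value ≥ 47511: n = 98 (giving 47628).
Largest index with value ≤ 174066: n = 186 (giving 172236).
Indices 98 through 186: 89 terms.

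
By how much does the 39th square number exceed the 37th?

39² = 1521 and 37² = 1369.
Difference: 1521 − 1369 = 152.

152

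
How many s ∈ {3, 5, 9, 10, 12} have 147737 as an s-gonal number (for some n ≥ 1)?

s = 3: P(3, 543) = 147696 and P(3, 544) = 148240; 147737 is not s-gonal.
s = 5: P(5, 314) = 147737. ✓
s = 9: P(9, 205) = 146575 and P(9, 206) = 148011; 147737 is not s-gonal.
s = 10: P(10, 192) = 146880 and P(10, 193) = 148417; 147737 is not s-gonal.
s = 12: P(12, 172) = 147232 and P(12, 173) = 148953; 147737 is not s-gonal.
Hits: s ∈ {5} → 1.

1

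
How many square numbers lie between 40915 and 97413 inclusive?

The n-th square number is n².
Smallest index with value ≥ 40915: n = 203 (giving 41209).
Largest index with value ≤ 97413: n = 312 (giving 97344).
Indices 203 through 312: 110 terms.

110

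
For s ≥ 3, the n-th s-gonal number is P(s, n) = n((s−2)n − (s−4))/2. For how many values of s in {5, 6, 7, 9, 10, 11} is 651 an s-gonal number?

s = 5: P(5, 21) = 651. ✓
s = 6: P(6, 18) = 630 and P(6, 19) = 703; 651 is not s-gonal.
s = 7: P(7, 16) = 616 and P(7, 17) = 697; 651 is not s-gonal.
s = 9: P(9, 14) = 651. ✓
s = 10: P(10, 13) = 637 and P(10, 14) = 742; 651 is not s-gonal.
s = 11: P(11, 12) = 606 and P(11, 13) = 715; 651 is not s-gonal.
Hits: s ∈ {5, 9} → 2.

2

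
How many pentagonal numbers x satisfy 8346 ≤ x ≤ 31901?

The n-th pentagonal number is n(3n−1)/2.
Smallest index with value ≥ 8346: n = 75 (giving 8400).
Largest index with value ≤ 31901: n = 146 (giving 31901).
Indices 75 through 146: 72 terms.

72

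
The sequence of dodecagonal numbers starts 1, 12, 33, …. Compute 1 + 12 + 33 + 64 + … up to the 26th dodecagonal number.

29601

Σ i(5i−4) = 5Σi² − 4Σi over i = 1..26.
Σi = 351 and Σi² = 6201.
5·6201 − 4·351 = 29601.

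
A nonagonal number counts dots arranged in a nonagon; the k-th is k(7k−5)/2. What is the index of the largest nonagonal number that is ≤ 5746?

Solve n(7n−5)/2 ≤ 5746 for integer n.
n = 40 gives 5500 ≤ 5746, while n = 41 gives 5781 > 5746; so the answer is index 40.

40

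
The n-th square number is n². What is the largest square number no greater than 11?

9

Solve n² ≤ 11 for integer n.
n = 3 gives 9 ≤ 11, while n = 4 gives 16 > 11; so the answer is 9.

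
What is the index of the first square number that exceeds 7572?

88

Solve n² > 7572 for integer n.
The largest n with value ≤ 7572 is 87 (since 7569 ≤ 7572 < 7744), so the first above is n = 88, value 7744.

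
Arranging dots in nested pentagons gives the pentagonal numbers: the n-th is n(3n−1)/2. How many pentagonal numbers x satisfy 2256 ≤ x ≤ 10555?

The n-th pentagonal number is n(3n−1)/2.
Smallest index with value ≥ 2256: n = 39 (giving 2262).
Largest index with value ≤ 10555: n = 84 (giving 10542).
Indices 39 through 84: 46 terms.

46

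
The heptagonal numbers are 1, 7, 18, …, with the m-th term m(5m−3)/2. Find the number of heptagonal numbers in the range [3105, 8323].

The n-th heptagonal number is n(5n−3)/2.
Smallest index with value ≥ 3105: n = 36 (giving 3186).
Largest index with value ≤ 8323: n = 58 (giving 8323).
Indices 36 through 58: 23 terms.

23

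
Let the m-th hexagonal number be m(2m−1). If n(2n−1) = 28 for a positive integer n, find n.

4

Set n(2n−1) = 28, giving 2n² − n − 28 = 0.
The discriminant is 1 + 8·28 = 225, and √225 = 15.
So n = (1 + 15) / 4 = 16/4 = 4.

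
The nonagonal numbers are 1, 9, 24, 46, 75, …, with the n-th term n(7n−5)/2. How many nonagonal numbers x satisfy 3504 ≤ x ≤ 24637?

The n-th nonagonal number is n(7n−5)/2.
Smallest index with value ≥ 3504: n = 32 (giving 3504).
Largest index with value ≤ 24637: n = 84 (giving 24486).
Indices 32 through 84: 53 terms.

53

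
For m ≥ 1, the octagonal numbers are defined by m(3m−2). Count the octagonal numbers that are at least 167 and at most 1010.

The n-th octagonal number is n(3n−2).
Smallest index with value ≥ 167: n = 8 (giving 176).
Largest index with value ≤ 1010: n = 18 (giving 936).
Indices 8 through 18: 11 terms.

11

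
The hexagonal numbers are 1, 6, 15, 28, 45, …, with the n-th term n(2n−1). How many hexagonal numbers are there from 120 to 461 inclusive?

The n-th hexagonal number is n(2n−1).
Smallest index with value ≥ 120: n = 8 (giving 120).
Largest index with value ≤ 461: n = 15 (giving 435).
Indices 8 through 15: 8 terms.

8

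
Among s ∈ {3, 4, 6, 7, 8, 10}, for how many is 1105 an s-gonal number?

s = 3: P(3, 46) = 1081 and P(3, 47) = 1128; 1105 is not s-gonal.
s = 4: P(4, 33) = 1089 and P(4, 34) = 1156; 1105 is not s-gonal.
s = 6: P(6, 23) = 1035 and P(6, 24) = 1128; 1105 is not s-gonal.
s = 7: P(7, 21) = 1071 and P(7, 22) = 1177; 1105 is not s-gonal.
s = 8: P(8, 19) = 1045 and P(8, 20) = 1160; 1105 is not s-gonal.
s = 10: P(10, 17) = 1105. ✓
Hits: s ∈ {10} → 1.

1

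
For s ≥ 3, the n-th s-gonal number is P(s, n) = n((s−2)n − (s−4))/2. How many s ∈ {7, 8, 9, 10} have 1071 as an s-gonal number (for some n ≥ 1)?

1

s = 7: P(7, 21) = 1071. ✓
s = 8: P(8, 19) = 1045 and P(8, 20) = 1160; 1071 is not s-gonal.
s = 9: P(9, 17) = 969 and P(9, 18) = 1089; 1071 is not s-gonal.
s = 10: P(10, 16) = 976 and P(10, 17) = 1105; 1071 is not s-gonal.
Hits: s ∈ {7} → 1.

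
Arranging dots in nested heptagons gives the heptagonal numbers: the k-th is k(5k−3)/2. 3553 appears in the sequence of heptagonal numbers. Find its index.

Set n(5n−3)/2 = 3553, giving 5n² − 3n − 7106 = 0.
The discriminant is 9 + 40·3553 = 142129, and √142129 = 377.
So n = (3 + 377) / 10 = 380/10 = 38.

38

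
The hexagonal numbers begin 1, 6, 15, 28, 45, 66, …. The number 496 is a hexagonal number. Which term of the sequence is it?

16

Set n(2n−1) = 496, giving 2n² − n − 496 = 0.
The discriminant is 1 + 8·496 = 3969, and √3969 = 63.
So n = (1 + 63) / 4 = 64/4 = 16.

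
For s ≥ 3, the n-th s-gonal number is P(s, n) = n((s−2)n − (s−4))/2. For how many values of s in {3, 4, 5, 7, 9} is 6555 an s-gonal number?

1

s = 3: P(3, 114) = 6555. ✓
s = 4: P(4, 80) = 6400 and P(4, 81) = 6561; 6555 is not s-gonal.
s = 5: P(5, 66) = 6501 and P(5, 67) = 6700; 6555 is not s-gonal.
s = 7: P(7, 51) = 6426 and P(7, 52) = 6682; 6555 is not s-gonal.
s = 9: P(9, 43) = 6364 and P(9, 44) = 6666; 6555 is not s-gonal.
Hits: s ∈ {3} → 1.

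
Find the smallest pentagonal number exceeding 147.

Solve n(3n−1)/2 > 147 for integer n.
The largest n with value ≤ 147 is 10 (since 145 ≤ 147 < 176), so the first above is n = 11, value 176.

176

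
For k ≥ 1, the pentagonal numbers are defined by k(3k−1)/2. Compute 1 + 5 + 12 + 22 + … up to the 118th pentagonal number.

828478

Σ i(3i−1)/2 = (3Σi² − Σi) / 2 over i = 1..118.
Σi = 7021 and Σi² = 554659.
(3·554659 − 1·7021) / 2 = 1656956/2 = 828478.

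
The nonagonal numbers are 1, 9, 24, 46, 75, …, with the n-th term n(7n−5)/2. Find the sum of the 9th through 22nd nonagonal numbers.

Σ i(7i−5)/2 = (7Σi² − 5Σi) / 2 over i = 9..22.
Σi = 253 − 36 = 217 and Σi² = 3795 − 204 = 3591.
(7·3591 − 5·217) / 2 = 24052/2 = 12026.

12026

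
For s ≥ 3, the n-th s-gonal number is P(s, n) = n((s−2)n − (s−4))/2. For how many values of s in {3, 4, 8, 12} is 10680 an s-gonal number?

s = 3: P(3, 145) = 10585 and P(3, 146) = 10731; 10680 is not s-gonal.
s = 4: P(4, 103) = 10609 and P(4, 104) = 10816; 10680 is not s-gonal.
s = 8: P(8, 60) = 10680. ✓
s = 12: P(12, 46) = 10396 and P(12, 47) = 10857; 10680 is not s-gonal.
Hits: s ∈ {8} → 1.

1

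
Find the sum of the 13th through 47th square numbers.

35070

Σ_{i=13}^{47} i² = 35720 − 650 = 35070.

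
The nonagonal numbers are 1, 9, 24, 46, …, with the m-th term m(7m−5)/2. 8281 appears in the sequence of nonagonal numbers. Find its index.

49

Set n(7n−5)/2 = 8281, giving 7n² − 5n − 16562 = 0.
So n = (5 + 681) / 14 = 686/14 = 49.
Check: 49·(7·49 − 5)/2 = 8281. ✓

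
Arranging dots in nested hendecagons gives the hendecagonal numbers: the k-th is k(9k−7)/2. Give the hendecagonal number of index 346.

537511

The 346th hendecagonal number is n(9n−7)/2 with n = 346.
346·(9·346 − 7)/2 = 346·3107/2 = 537511.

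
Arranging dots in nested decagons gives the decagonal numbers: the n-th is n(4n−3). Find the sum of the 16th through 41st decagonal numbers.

Σ i(4i−3) = 4Σi² − 3Σi over i = 16..41.
Σi = 861 − 120 = 741 and Σi² = 23821 − 1240 = 22581.
4·22581 − 3·741 = 88101.

88101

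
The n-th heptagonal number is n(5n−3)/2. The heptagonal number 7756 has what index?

Set n(5n−3)/2 = 7756, giving 5n² − 3n − 15512 = 0.
The discriminant is 9 + 40·7756 = 310249, and √310249 = 557.
So n = (3 + 557) / 10 = 560/10 = 56.

56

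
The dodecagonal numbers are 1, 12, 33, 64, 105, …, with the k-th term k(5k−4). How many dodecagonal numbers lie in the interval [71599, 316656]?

132

The n-th dodecagonal number is n(5n−4).
Smallest index with value ≥ 71599: n = 121 (giving 72721).
Largest index with value ≤ 316656: n = 252 (giving 316512).
Indices 121 through 252: 132 terms.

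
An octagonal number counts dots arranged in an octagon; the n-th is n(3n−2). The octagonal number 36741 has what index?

Set n(3n−2) = 36741, giving 3n² − 2n − 36741 = 0.
So n = (2 + 664) / 6 = 666/6 = 111.

111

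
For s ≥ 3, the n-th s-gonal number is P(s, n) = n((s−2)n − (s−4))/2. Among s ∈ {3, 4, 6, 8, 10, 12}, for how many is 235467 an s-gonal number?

s = 3: P(3, 685) = 234955 and P(3, 686) = 235641; 235467 is not s-gonal.
s = 4: P(4, 485) = 235225 and P(4, 486) = 236196; 235467 is not s-gonal.
s = 6: P(6, 343) = 234955 and P(6, 344) = 236328; 235467 is not s-gonal.
s = 8: P(8, 280) = 234640 and P(8, 281) = 236321; 235467 is not s-gonal.
s = 10: P(10, 243) = 235467. ✓
s = 12: P(12, 217) = 234577 and P(12, 218) = 236748; 235467 is not s-gonal.
Hits: s ∈ {10} → 1.

1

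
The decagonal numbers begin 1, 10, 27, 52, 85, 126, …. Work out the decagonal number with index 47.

8695

47·(4·47 − 3) = 47·185 = 8695.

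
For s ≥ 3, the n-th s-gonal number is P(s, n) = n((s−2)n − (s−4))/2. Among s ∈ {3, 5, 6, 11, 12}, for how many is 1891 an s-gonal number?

2

s = 3: P(3, 61) = 1891. ✓
s = 5: P(5, 35) = 1820 and P(5, 36) = 1926; 1891 is not s-gonal.
s = 6: P(6, 31) = 1891. ✓
s = 11: P(11, 20) = 1730 and P(11, 21) = 1911; 1891 is not s-gonal.
s = 12: P(12, 19) = 1729 and P(12, 20) = 1920; 1891 is not s-gonal.
Hits: s ∈ {3, 6} → 2.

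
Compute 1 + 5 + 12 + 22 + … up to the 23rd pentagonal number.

Σ i(3i−1)/2 = (3Σi² − Σi) / 2 over i = 1..23.
Σi = 276 and Σi² = 4324.
(3·4324 − 1·276) / 2 = 12696/2 = 6348.

6348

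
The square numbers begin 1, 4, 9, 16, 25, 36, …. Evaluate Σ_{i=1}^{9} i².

Σ_{i=1}^{9} i² = 9·10·19/6 = 285.

285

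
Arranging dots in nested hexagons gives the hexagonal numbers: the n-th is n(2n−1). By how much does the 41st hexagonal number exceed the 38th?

41·(2·41 − 1) = 3321 and 38·(2·38 − 1) = 2850.
Difference: 3321 − 2850 = 471.

471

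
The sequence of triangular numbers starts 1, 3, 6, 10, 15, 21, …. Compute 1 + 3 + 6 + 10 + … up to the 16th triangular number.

816

Σ i(i+1)/2 = (Σi² + Σi) / 2 over i = 1..16.
Σi = 136 and Σi² = 1496.
(1·1496 + 1·136) / 2 = 1632/2 = 816.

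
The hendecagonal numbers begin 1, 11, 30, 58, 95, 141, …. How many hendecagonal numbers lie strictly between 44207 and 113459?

The n-th hendecagonal number is n(9n−7)/2.
Smallest index with value > 44207: n = 100 (giving 44650).
Largest index with value < 113459: n = 159 (giving 113208).
Indices 100 through 159: 60 terms.

60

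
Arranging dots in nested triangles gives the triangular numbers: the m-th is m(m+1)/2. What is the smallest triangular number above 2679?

2701

Solve n(n+1)/2 > 2679 for integer n.
The largest n with value ≤ 2679 is 72 (since 2628 ≤ 2679 < 2701), so the first above is n = 73, value 2701.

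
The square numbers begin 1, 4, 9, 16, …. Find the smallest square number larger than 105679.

Solve n² > 105679 for integer n.
The largest n with value ≤ 105679 is 325 (since 105625 ≤ 105679 < 106276), so the first above is n = 326, value 106276.

106276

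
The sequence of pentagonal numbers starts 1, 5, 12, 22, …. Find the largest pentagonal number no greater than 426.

Solve n(3n−1)/2 ≤ 426 for integer n.
n = 17 gives 425 ≤ 426, while n = 18 gives 477 > 426; so the answer is 425.

425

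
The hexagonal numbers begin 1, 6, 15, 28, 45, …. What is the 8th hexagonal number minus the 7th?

29

Consecutive hexagonal numbers differ by 4n − 3: here 4·8 − 3 = 29.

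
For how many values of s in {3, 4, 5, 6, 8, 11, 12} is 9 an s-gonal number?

s = 3: P(3, 3) = 6 and P(3, 4) = 10; 9 is not s-gonal.
s = 4: P(4, 3) = 9. ✓
s = 5: P(5, 2) = 5 and P(5, 3) = 12; 9 is not s-gonal.
s = 6: P(6, 2) = 6 and P(6, 3) = 15; 9 is not s-gonal.
s = 8: P(8, 2) = 8 and P(8, 3) = 21; 9 is not s-gonal.
s = 11: P(11, 1) = 1 and P(11, 2) = 11; 9 is not s-gonal.
s = 12: P(12, 1) = 1 and P(12, 2) = 12; 9 is not s-gonal.
Hits: s ∈ {4} → 1.

1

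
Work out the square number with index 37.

1369

The 37th square number is n² with n = 37.
37² = 1369.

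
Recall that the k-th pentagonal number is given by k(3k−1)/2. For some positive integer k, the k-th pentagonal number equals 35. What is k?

5

Set n(3n−1)/2 = 35, giving 3n² − n − 70 = 0.
The discriminant is 1 + 24·35 = 841, and √841 = 29.
So n = (1 + 29) / 6 = 30/6 = 5.
Check: 5·(3·5 − 1)/2 = 35. ✓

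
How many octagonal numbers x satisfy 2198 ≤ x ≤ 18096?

The n-th octagonal number is n(3n−2).
Smallest index with value ≥ 2198: n = 28 (giving 2296).
Largest index with value ≤ 18096: n = 78 (giving 18096).
Indices 28 through 78: 51 terms.

51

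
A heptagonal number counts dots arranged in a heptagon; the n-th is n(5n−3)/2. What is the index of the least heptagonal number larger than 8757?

60

Solve n(5n−3)/2 > 8757 for integer n.
The largest n with value ≤ 8757 is 59 (since 8614 ≤ 8757 < 8910), so the first above is n = 60, value 8910.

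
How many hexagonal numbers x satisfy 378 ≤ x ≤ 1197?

The n-th hexagonal number is n(2n−1).
Smallest index with value ≥ 378: n = 14 (giving 378).
Largest index with value ≤ 1197: n = 24 (giving 1128).
Indices 14 through 24: 11 terms.

11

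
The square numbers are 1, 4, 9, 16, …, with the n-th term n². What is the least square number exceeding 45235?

45369

Solve n² > 45235 for integer n.
The largest n with value ≤ 45235 is 212 (since 44944 ≤ 45235 < 45369), so the first above is n = 213, value 45369.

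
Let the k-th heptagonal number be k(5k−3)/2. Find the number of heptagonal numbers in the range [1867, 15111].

The n-th heptagonal number is n(5n−3)/2.
Smallest index with value ≥ 1867: n = 28 (giving 1918).
Largest index with value ≤ 15111: n = 78 (giving 15093).
Indices 28 through 78: 51 terms.

51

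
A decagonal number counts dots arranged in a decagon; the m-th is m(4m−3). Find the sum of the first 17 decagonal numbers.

Σ i(4i−3) = 4Σi² − 3Σi over i = 1..17.
Σi = 153 and Σi² = 1785.
4·1785 − 3·153 = 6681.

6681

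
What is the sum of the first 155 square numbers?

1253330

Σ_{i=1}^{155} i² = 155·156·311/6 = 1253330.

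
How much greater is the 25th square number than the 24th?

49

n² − (n−1)² = 2n − 1, so 25² − 24² = 2·25 − 1 = 49.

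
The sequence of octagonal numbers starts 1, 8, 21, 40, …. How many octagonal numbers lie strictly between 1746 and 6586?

23

The n-th octagonal number is n(3n−2).
Smallest index with value > 1746: n = 25 (giving 1825).
Largest index with value < 6586: n = 47 (giving 6533).
Indices 25 through 47: 23 terms.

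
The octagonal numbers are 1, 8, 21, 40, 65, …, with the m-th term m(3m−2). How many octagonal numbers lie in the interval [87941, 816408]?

The n-th octagonal number is n(3n−2).
Smallest index with value ≥ 87941: n = 172 (giving 88408).
Largest index with value ≤ 816408: n = 522 (giving 816408).
Indices 172 through 522: 351 terms.

351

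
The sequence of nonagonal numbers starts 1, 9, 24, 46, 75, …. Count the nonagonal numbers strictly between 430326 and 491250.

23

The n-th nonagonal number is n(7n−5)/2.
Smallest index with value > 430326: n = 352 (giving 432784).
Largest index with value < 491250: n = 374 (giving 488631).
Indices 352 through 374: 23 terms.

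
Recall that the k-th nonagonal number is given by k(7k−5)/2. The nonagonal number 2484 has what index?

Set n(7n−5)/2 = 2484, giving 7n² − 5n − 4968 = 0.
The discriminant is 25 + 56·2484 = 139129, and √139129 = 373.
So n = (5 + 373) / 14 = 378/14 = 27.

27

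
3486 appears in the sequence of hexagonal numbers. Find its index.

42

Set n(2n−1) = 3486, giving 2n² − n − 3486 = 0.
So n = (1 + 167) / 4 = 168/4 = 42.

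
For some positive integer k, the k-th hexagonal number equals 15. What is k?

Set n(2n−1) = 15, giving 2n² − n − 15 = 0.
The discriminant is 1 + 8·15 = 121, and √121 = 11.
So n = (1 + 11) / 4 = 12/4 = 3.
Check: 3·(2·3 − 1) = 15. ✓

3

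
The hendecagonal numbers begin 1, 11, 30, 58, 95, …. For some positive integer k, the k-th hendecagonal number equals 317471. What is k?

266

Set n(9n−7)/2 = 317471, giving 9n² − 7n − 634942 = 0.
So n = (7 + 4781) / 18 = 4788/18 = 266.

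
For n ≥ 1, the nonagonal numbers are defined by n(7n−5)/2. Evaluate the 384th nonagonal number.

384·(7·384 − 5)/2 = 384·2683/2 = 515136.

515136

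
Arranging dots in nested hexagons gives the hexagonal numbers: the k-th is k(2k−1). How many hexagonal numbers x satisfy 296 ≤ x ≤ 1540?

16

The n-th hexagonal number is n(2n−1).
Smallest index with value ≥ 296: n = 13 (giving 325).
Largest index with value ≤ 1540: n = 28 (giving 1540).
Indices 13 through 28: 16 terms.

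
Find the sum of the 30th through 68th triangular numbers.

50245

Σ i(i+1)/2 = (Σi² + Σi) / 2 over i = 30..68.
Σi = 2346 − 435 = 1911 and Σi² = 107134 − 8555 = 98579.
(1·98579 + 1·1911) / 2 = 100490/2 = 50245.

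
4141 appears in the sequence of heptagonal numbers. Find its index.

Set n(5n−3)/2 = 4141, giving 5n² − 3n − 8282 = 0.
The discriminant is 9 + 40·4141 = 165649, and √165649 = 407.
So n = (3 + 407) / 10 = 410/10 = 41.

41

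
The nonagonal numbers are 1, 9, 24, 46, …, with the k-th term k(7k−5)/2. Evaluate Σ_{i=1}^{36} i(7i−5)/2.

55056

Σ i(7i−5)/2 = (7Σi² − 5Σi) / 2 over i = 1..36.
Σi = 666 and Σi² = 16206.
(7·16206 − 5·666) / 2 = 110112/2 = 55056.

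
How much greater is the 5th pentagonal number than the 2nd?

5·(3·5 − 1)/2 = 35 and 2·(3·2 − 1)/2 = 5.
Difference: 35 − 5 = 30.

30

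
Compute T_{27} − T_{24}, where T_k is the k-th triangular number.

27·28/2 = 378 and 24·25/2 = 300.
Difference: 378 − 300 = 78.

78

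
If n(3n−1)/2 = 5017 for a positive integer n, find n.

Set n(3n−1)/2 = 5017, giving 3n² − n − 10034 = 0.
The discriminant is 1 + 24·5017 = 120409, and √120409 = 347.
So n = (1 + 347) / 6 = 348/6 = 58.

58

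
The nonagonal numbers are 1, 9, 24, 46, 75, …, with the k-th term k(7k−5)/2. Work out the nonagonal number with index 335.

The 335th nonagonal number is n(7n−5)/2 with n = 335.
335·(7·335 − 5)/2 = 335·2340/2 = 335·1170 = 391950.

391950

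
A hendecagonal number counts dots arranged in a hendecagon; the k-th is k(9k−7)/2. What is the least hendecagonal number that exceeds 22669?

23076

Solve n(9n−7)/2 > 22669 for integer n.
The largest n with value ≤ 22669 is 71 (since 22436 ≤ 22669 < 23076), so the first above is n = 72, value 23076.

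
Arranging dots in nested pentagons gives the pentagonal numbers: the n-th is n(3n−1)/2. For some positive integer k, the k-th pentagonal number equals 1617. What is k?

Set n(3n−1)/2 = 1617, giving 3n² − n − 3234 = 0.
So n = (1 + 197) / 6 = 198/6 = 33.

33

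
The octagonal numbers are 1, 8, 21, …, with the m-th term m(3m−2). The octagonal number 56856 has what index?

138

Set n(3n−2) = 56856, giving 3n² − 2n − 56856 = 0.
The discriminant is 4 + 12·56856 = 682276, and √682276 = 826.
So n = (2 + 826) / 6 = 828/6 = 138.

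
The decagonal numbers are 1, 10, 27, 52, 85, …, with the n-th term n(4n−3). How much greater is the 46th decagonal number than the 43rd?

46·(4·46 − 3) = 8326 and 43·(4·43 − 3) = 7267.
Difference: 8326 − 7267 = 1059.

1059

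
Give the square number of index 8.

The 8th square number is n² with n = 8.
8² = 64.

64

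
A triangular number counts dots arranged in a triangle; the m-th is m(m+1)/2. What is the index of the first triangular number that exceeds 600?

Solve n(n+1)/2 > 600 for integer n.
The largest n with value ≤ 600 is 34 (since 595 ≤ 600 < 630), so the first above is n = 35, value 630.

35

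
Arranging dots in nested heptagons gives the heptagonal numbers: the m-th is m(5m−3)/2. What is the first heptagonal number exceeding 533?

540

Solve n(5n−3)/2 > 533 for integer n.
The largest n with value ≤ 533 is 14 (since 469 ≤ 533 < 540), so the first above is n = 15, value 540.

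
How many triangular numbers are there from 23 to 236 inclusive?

The n-th triangular number is n(n+1)/2.
Smallest index with value ≥ 23: n = 7 (giving 28).
Largest index with value ≤ 236: n = 21 (giving 231).
Indices 7 through 21: 15 terms.

15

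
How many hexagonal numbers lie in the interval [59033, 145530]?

The n-th hexagonal number is n(2n−1).
Smallest index with value ≥ 59033: n = 173 (giving 59685).
Largest index with value ≤ 145530: n = 270 (giving 145530).
Indices 173 through 270: 98 terms.

98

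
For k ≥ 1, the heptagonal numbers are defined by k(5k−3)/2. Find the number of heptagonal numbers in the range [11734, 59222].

The n-th heptagonal number is n(5n−3)/2.
Smallest index with value ≥ 11734: n = 69 (giving 11799).
Largest index with value ≤ 59222: n = 154 (giving 59059).
Indices 69 through 154: 86 terms.

86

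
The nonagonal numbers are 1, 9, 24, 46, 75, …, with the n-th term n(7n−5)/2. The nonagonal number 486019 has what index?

Set n(7n−5)/2 = 486019, giving 7n² − 5n − 972038 = 0.
The discriminant is 25 + 56·486019 = 27217089, and √27217089 = 5217.
So n = (5 + 5217) / 14 = 5222/14 = 373.
Check: 373·(7·373 − 5)/2 = 486019. ✓

373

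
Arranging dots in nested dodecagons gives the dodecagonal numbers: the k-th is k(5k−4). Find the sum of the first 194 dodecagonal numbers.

Σ i(5i−4) = 5Σi² − 4Σi over i = 1..194.
Σi = 18915 and Σi² = 2452645.
5·2452645 − 4·18915 = 12187565.

12187565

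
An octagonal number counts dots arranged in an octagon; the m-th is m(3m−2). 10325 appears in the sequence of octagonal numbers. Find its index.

Set n(3n−2) = 10325, giving 3n² − 2n − 10325 = 0.
So n = (2 + 352) / 6 = 354/6 = 59.

59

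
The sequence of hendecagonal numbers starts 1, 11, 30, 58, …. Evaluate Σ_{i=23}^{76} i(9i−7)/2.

645084

Σ i(9i−7)/2 = (9Σi² − 7Σi) / 2 over i = 23..76.
Σi = 2926 − 253 = 2673 and Σi² = 149226 − 3795 = 145431.
(9·145431 − 7·2673) / 2 = 1290168/2 = 645084.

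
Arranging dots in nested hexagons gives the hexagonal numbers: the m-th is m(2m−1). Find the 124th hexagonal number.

The 124th hexagonal number is n(2n−1) with n = 124.
124·(2·124 − 1) = 124·247 = 30628.

30628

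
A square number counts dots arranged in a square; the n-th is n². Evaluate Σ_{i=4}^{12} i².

Σ_{i=4}^{12} i² = 650 − 14 = 636.

636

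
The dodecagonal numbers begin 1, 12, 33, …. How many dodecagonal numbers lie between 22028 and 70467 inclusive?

53

The n-th dodecagonal number is n(5n−4).
Smallest index with value ≥ 22028: n = 67 (giving 22177).
Largest index with value ≤ 70467: n = 119 (giving 70329).
Indices 67 through 119: 53 terms.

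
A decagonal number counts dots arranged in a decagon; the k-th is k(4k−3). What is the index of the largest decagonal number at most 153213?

196

Solve n(4n−3) ≤ 153213 for integer n.
n = 196 gives 153076 ≤ 153213, while n = 197 gives 154645 > 153213; so the answer is index 196.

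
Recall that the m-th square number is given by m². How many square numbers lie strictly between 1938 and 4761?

The n-th square number is n².
Smallest index with value > 1938: n = 45 (giving 2025).
Largest index with value < 4761: n = 68 (giving 4624).
Indices 45 through 68: 24 terms.

24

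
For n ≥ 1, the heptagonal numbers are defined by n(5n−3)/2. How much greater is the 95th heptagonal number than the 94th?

471

Consecutive heptagonal numbers differ by 5n − 4: here 5·95 − 4 = 471.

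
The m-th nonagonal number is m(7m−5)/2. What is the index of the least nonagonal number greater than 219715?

251

Solve n(7n−5)/2 > 219715 for integer n.
The largest n with value ≤ 219715 is 250 (since 218125 ≤ 219715 < 219876), so the first above is n = 251, value 219876.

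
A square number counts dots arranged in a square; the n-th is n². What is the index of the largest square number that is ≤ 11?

3

Solve n² ≤ 11 for integer n.
n = 3 gives 9 ≤ 11, while n = 4 gives 16 > 11; so the answer is index 3.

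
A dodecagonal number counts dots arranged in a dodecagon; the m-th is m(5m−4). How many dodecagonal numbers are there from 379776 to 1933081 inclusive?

347

The n-th dodecagonal number is n(5n−4).
Smallest index with value ≥ 379776: n = 276 (giving 379776).
Largest index with value ≤ 1933081: n = 622 (giving 1931932).
Indices 276 through 622: 347 terms.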